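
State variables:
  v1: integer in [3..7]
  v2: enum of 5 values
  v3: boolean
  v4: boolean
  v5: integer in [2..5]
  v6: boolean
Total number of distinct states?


State space = product of domain sizes of all variables.
Domain sizes:
  v1 (integer in [3..7]): 5
  v2 (enum of 5 values): 5
  v3 (boolean): 2
  v4 (boolean): 2
  v5 (integer in [2..5]): 4
  v6 (boolean): 2
Product = 5 * 5 * 2 * 2 * 4 * 2 = 800

800


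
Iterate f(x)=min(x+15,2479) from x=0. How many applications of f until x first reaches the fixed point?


Step 1: x=0, cap=2479, increment=15
Step 2: x grows by 15 each step until capped at 2479; fixed point is x=2479
Step 3: iterations = ceil(2479/15) = 166

166


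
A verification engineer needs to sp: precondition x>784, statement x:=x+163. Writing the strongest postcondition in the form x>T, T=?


Formula: sp(P, x:=E) = exists old_x. (x = E[old_x/x]) AND P[old_x/x] (old_x is the value of x before the assignment; eliminate old_x by solving x = E[old_x/x] for old_x)
Step 1: Precondition P: x>784, i.e. old_x > 784
Step 2: Assignment gives x = old_x + 163, so old_x = x - 163
Step 3: Substitute into P: x - 163 > 784
Step 4: Simplify: x > 784+163 = 947

947


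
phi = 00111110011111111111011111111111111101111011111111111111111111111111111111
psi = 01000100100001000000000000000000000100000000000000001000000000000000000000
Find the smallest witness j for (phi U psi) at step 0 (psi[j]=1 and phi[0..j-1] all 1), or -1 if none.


(phi U psi) at 0: need smallest j with psi[j]=1 and phi[i]=1 for all i in [0,j).
Scan from step 0:
  step 0: phi=0 -> phi-prefix broken from here
  step 1: psi=1 but phi already failed -> not a witness
  step 5: psi=1 but phi already failed -> not a witness
  step 8: psi=1 but phi already failed -> not a witness
  step 13: psi=1 but phi already failed -> not a witness
  step 35: psi=1 but phi already failed -> not a witness
  step 52: psi=1 but phi already failed -> not a witness
  end of trace: no witness -> -1
Witness step = -1

-1


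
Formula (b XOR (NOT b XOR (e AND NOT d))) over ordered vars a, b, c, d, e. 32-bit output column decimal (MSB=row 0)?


Formula: (b XOR (NOT b XOR (e AND NOT d))) over a, b, c, d, e (32 rows)
Evaluate each row (bits = a,b,c,d,e, MSB first):
  row 0 [00000]: (0 XOR (NOT 0 XOR (0 AND NOT 0))) -> 1
  row 1 [00001]: (0 XOR (NOT 0 XOR (1 AND NOT 0))) -> 0
  row 2 [00010]: (0 XOR (NOT 0 XOR (0 AND NOT 1))) -> 1
  row 3 [00011]: (0 XOR (NOT 0 XOR (1 AND NOT 1))) -> 1
  row 4 [00100]: (0 XOR (NOT 0 XOR (0 AND NOT 0))) -> 1
  row 5 [00101]: (0 XOR (NOT 0 XOR (1 AND NOT 0))) -> 0
  row 6 [00110]: (0 XOR (NOT 0 XOR (0 AND NOT 1))) -> 1
  row 7 [00111]: (0 XOR (NOT 0 XOR (1 AND NOT 1))) -> 1
  row 8 [01000]: (1 XOR (NOT 1 XOR (0 AND NOT 0))) -> 1
  row 9 [01001]: (1 XOR (NOT 1 XOR (1 AND NOT 0))) -> 0
  row 10 [01010]: (1 XOR (NOT 1 XOR (0 AND NOT 1))) -> 1
  row 11 [01011]: (1 XOR (NOT 1 XOR (1 AND NOT 1))) -> 1
  row 12 [01100]: (1 XOR (NOT 1 XOR (0 AND NOT 0))) -> 1
  row 13 [01101]: (1 XOR (NOT 1 XOR (1 AND NOT 0))) -> 0
  row 14 [01110]: (1 XOR (NOT 1 XOR (0 AND NOT 1))) -> 1
  row 15 [01111]: (1 XOR (NOT 1 XOR (1 AND NOT 1))) -> 1
  row 16 [10000]: (0 XOR (NOT 0 XOR (0 AND NOT 0))) -> 1
  row 17 [10001]: (0 XOR (NOT 0 XOR (1 AND NOT 0))) -> 0
  row 18 [10010]: (0 XOR (NOT 0 XOR (0 AND NOT 1))) -> 1
  row 19 [10011]: (0 XOR (NOT 0 XOR (1 AND NOT 1))) -> 1
  row 20 [10100]: (0 XOR (NOT 0 XOR (0 AND NOT 0))) -> 1
  row 21 [10101]: (0 XOR (NOT 0 XOR (1 AND NOT 0))) -> 0
  row 22 [10110]: (0 XOR (NOT 0 XOR (0 AND NOT 1))) -> 1
  row 23 [10111]: (0 XOR (NOT 0 XOR (1 AND NOT 1))) -> 1
  row 24 [11000]: (1 XOR (NOT 1 XOR (0 AND NOT 0))) -> 1
  row 25 [11001]: (1 XOR (NOT 1 XOR (1 AND NOT 0))) -> 0
  row 26 [11010]: (1 XOR (NOT 1 XOR (0 AND NOT 1))) -> 1
  row 27 [11011]: (1 XOR (NOT 1 XOR (1 AND NOT 1))) -> 1
  row 28 [11100]: (1 XOR (NOT 1 XOR (0 AND NOT 0))) -> 1
  row 29 [11101]: (1 XOR (NOT 1 XOR (1 AND NOT 0))) -> 0
  row 30 [11110]: (1 XOR (NOT 1 XOR (0 AND NOT 1))) -> 1
  row 31 [11111]: (1 XOR (NOT 1 XOR (1 AND NOT 1))) -> 1
Full result column, 4 rows per line (a,b,c fixed per line; d,e runs 00..11 left to right):
  rows 0-3 [a,b,c=000]: 1011  = hex B
  rows 4-7 [a,b,c=001]: 1011  = hex B
  rows 8-11 [a,b,c=010]: 1011  = hex B
  rows 12-15 [a,b,c=011]: 1011  = hex B
  rows 16-19 [a,b,c=100]: 1011  = hex B
  rows 20-23 [a,b,c=101]: 1011  = hex B
  rows 24-27 [a,b,c=110]: 1011  = hex B
  rows 28-31 [a,b,c=111]: 1011  = hex B
Output column (row 0 .. row 31) = 10111011101110111011101110111011
Output column grouped in 4s = 1011 1011 1011 1011 1011 1011 1011 1011 = 0xBBBBBBBB
Convert to decimal digit by digit (value = value*16 + digit):
  B -> 11
  11*16 + 11 (B) = 187
  187*16 + 11 (B) = 3003
  3003*16 + 11 (B) = 48059
  48059*16 + 11 (B) = 768955
  768955*16 + 11 (B) = 12303291
  12303291*16 + 11 (B) = 196852667
  196852667*16 + 11 (B) = 3149642683
Decimal = 3149642683

3149642683


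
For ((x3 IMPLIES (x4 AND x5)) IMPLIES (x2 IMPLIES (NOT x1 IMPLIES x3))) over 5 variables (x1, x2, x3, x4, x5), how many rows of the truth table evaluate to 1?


Formula: ((x3 IMPLIES (x4 AND x5)) IMPLIES (x2 IMPLIES (NOT x1 IMPLIES x3))) over 5 vars (32 rows)
Evaluate each row (x1, x2, x3, x4, x5 as bits, MSB first):
  row 0 [00000]: ((0 IMPLIES (0 AND 0)) IMPLIES (0 IMPLIES (NOT 0 IMPLIES 0))) -> 1
  row 1 [00001]: ((0 IMPLIES (0 AND 1)) IMPLIES (0 IMPLIES (NOT 0 IMPLIES 0))) -> 1
  row 2 [00010]: ((0 IMPLIES (1 AND 0)) IMPLIES (0 IMPLIES (NOT 0 IMPLIES 0))) -> 1
  row 3 [00011]: ((0 IMPLIES (1 AND 1)) IMPLIES (0 IMPLIES (NOT 0 IMPLIES 0))) -> 1
  row 4 [00100]: ((1 IMPLIES (0 AND 0)) IMPLIES (0 IMPLIES (NOT 0 IMPLIES 1))) -> 1
  row 5 [00101]: ((1 IMPLIES (0 AND 1)) IMPLIES (0 IMPLIES (NOT 0 IMPLIES 1))) -> 1
  row 6 [00110]: ((1 IMPLIES (1 AND 0)) IMPLIES (0 IMPLIES (NOT 0 IMPLIES 1))) -> 1
  row 7 [00111]: ((1 IMPLIES (1 AND 1)) IMPLIES (0 IMPLIES (NOT 0 IMPLIES 1))) -> 1
  row 8 [01000]: ((0 IMPLIES (0 AND 0)) IMPLIES (1 IMPLIES (NOT 0 IMPLIES 0))) -> 0
  row 9 [01001]: ((0 IMPLIES (0 AND 1)) IMPLIES (1 IMPLIES (NOT 0 IMPLIES 0))) -> 0
  row 10 [01010]: ((0 IMPLIES (1 AND 0)) IMPLIES (1 IMPLIES (NOT 0 IMPLIES 0))) -> 0
  row 11 [01011]: ((0 IMPLIES (1 AND 1)) IMPLIES (1 IMPLIES (NOT 0 IMPLIES 0))) -> 0
  row 12 [01100]: ((1 IMPLIES (0 AND 0)) IMPLIES (1 IMPLIES (NOT 0 IMPLIES 1))) -> 1
  row 13 [01101]: ((1 IMPLIES (0 AND 1)) IMPLIES (1 IMPLIES (NOT 0 IMPLIES 1))) -> 1
  row 14 [01110]: ((1 IMPLIES (1 AND 0)) IMPLIES (1 IMPLIES (NOT 0 IMPLIES 1))) -> 1
  row 15 [01111]: ((1 IMPLIES (1 AND 1)) IMPLIES (1 IMPLIES (NOT 0 IMPLIES 1))) -> 1
  row 16 [10000]: ((0 IMPLIES (0 AND 0)) IMPLIES (0 IMPLIES (NOT 1 IMPLIES 0))) -> 1
  row 17 [10001]: ((0 IMPLIES (0 AND 1)) IMPLIES (0 IMPLIES (NOT 1 IMPLIES 0))) -> 1
  row 18 [10010]: ((0 IMPLIES (1 AND 0)) IMPLIES (0 IMPLIES (NOT 1 IMPLIES 0))) -> 1
  row 19 [10011]: ((0 IMPLIES (1 AND 1)) IMPLIES (0 IMPLIES (NOT 1 IMPLIES 0))) -> 1
  row 20 [10100]: ((1 IMPLIES (0 AND 0)) IMPLIES (0 IMPLIES (NOT 1 IMPLIES 1))) -> 1
  row 21 [10101]: ((1 IMPLIES (0 AND 1)) IMPLIES (0 IMPLIES (NOT 1 IMPLIES 1))) -> 1
  row 22 [10110]: ((1 IMPLIES (1 AND 0)) IMPLIES (0 IMPLIES (NOT 1 IMPLIES 1))) -> 1
  row 23 [10111]: ((1 IMPLIES (1 AND 1)) IMPLIES (0 IMPLIES (NOT 1 IMPLIES 1))) -> 1
  row 24 [11000]: ((0 IMPLIES (0 AND 0)) IMPLIES (1 IMPLIES (NOT 1 IMPLIES 0))) -> 1
  row 25 [11001]: ((0 IMPLIES (0 AND 1)) IMPLIES (1 IMPLIES (NOT 1 IMPLIES 0))) -> 1
  row 26 [11010]: ((0 IMPLIES (1 AND 0)) IMPLIES (1 IMPLIES (NOT 1 IMPLIES 0))) -> 1
  row 27 [11011]: ((0 IMPLIES (1 AND 1)) IMPLIES (1 IMPLIES (NOT 1 IMPLIES 0))) -> 1
  row 28 [11100]: ((1 IMPLIES (0 AND 0)) IMPLIES (1 IMPLIES (NOT 1 IMPLIES 1))) -> 1
  row 29 [11101]: ((1 IMPLIES (0 AND 1)) IMPLIES (1 IMPLIES (NOT 1 IMPLIES 1))) -> 1
  row 30 [11110]: ((1 IMPLIES (1 AND 0)) IMPLIES (1 IMPLIES (NOT 1 IMPLIES 1))) -> 1
  row 31 [11111]: ((1 IMPLIES (1 AND 1)) IMPLIES (1 IMPLIES (NOT 1 IMPLIES 1))) -> 1
Full result column, 8 rows per line (x1,x2 fixed per line; x3,x4,x5 runs 000..111 left to right):
  rows 0-7 [x1,x2=00]: 11111111  (ones: 8)
  rows 8-15 [x1,x2=01]: 00001111  (ones: 4)
  rows 16-23 [x1,x2=10]: 11111111  (ones: 8)
  rows 24-31 [x1,x2=11]: 11111111  (ones: 8)
Count of 1-rows = 8+4+8+8 = 28

28


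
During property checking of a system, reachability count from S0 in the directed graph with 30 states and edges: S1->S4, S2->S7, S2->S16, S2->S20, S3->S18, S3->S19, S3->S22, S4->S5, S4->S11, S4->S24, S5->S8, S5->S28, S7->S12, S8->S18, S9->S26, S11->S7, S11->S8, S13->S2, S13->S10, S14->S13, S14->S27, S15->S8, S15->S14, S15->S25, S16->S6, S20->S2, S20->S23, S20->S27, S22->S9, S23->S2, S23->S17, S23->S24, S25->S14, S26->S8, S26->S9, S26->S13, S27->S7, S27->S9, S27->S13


BFS from S0:
  layer 0: {S0}
Reachable set: {S0}
Count = 1

1


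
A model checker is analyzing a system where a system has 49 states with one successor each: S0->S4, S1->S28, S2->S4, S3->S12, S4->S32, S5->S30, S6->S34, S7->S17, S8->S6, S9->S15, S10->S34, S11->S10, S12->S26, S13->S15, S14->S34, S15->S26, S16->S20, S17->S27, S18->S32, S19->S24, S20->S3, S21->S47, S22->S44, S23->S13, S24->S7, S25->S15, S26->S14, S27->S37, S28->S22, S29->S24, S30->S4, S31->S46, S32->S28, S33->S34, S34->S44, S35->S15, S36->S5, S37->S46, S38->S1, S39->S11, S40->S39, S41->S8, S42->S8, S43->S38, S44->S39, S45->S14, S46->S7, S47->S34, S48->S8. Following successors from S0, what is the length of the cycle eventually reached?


Trace from S0 until a state repeats:
  S0 -> S4 -> S32 -> S28 -> S22 -> S44 -> S39 -> S11 -> S10 -> S34 -> S44
S44 first seen at step 5, revisited at step 10.
Cycle length = 10 - 5 = 5

5


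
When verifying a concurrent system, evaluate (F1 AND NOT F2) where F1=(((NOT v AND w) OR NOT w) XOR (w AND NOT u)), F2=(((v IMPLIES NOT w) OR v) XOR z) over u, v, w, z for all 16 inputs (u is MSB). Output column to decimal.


F1 = (((NOT v AND w) OR NOT w) XOR (w AND NOT u))
F2 = (((v IMPLIES NOT w) OR v) XOR z)
Counterexample to F1=>F2 is where F1=1 and F2=0.
Evaluate each row (bits = u,v,w,z, MSB first):
  row 0 [0000]: F1=1 F2=1 -> F1&~F2 -> 0
  row 1 [0001]: F1=1 F2=0 -> F1&~F2 -> 1
  row 2 [0010]: F1=0 F2=1 -> F1&~F2 -> 0
  row 3 [0011]: F1=0 F2=0 -> F1&~F2 -> 0
  row 4 [0100]: F1=1 F2=1 -> F1&~F2 -> 0
  row 5 [0101]: F1=1 F2=0 -> F1&~F2 -> 1
  row 6 [0110]: F1=1 F2=1 -> F1&~F2 -> 0
  row 7 [0111]: F1=1 F2=0 -> F1&~F2 -> 1
  row 8 [1000]: F1=1 F2=1 -> F1&~F2 -> 0
  row 9 [1001]: F1=1 F2=0 -> F1&~F2 -> 1
  row 10 [1010]: F1=1 F2=1 -> F1&~F2 -> 0
  row 11 [1011]: F1=1 F2=0 -> F1&~F2 -> 1
  row 12 [1100]: F1=1 F2=1 -> F1&~F2 -> 0
  row 13 [1101]: F1=1 F2=0 -> F1&~F2 -> 1
  row 14 [1110]: F1=0 F2=1 -> F1&~F2 -> 0
  row 15 [1111]: F1=0 F2=0 -> F1&~F2 -> 0
Full result column, 4 rows per line (u,v fixed per line; w,z runs 00..11 left to right):
  rows 0-3 [u,v=00]: 0100  = hex 4
  rows 4-7 [u,v=01]: 0101  = hex 5
  rows 8-11 [u,v=10]: 0101  = hex 5
  rows 12-15 [u,v=11]: 0100  = hex 4
Counterexample vector (row 0 .. row 15) = 0100010101010100
Output column grouped in 4s = 0100 0101 0101 0100 = 0x4554
Convert to decimal digit by digit (value = value*16 + digit):
  4 -> 4
  4*16 + 5 = 69
  69*16 + 5 = 1109
  1109*16 + 4 = 17748
Decimal = 17748

17748


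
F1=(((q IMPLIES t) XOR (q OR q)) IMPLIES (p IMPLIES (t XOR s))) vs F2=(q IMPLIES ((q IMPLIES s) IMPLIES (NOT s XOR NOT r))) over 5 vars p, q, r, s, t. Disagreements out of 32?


F1 = (((q IMPLIES t) XOR (q OR q)) IMPLIES (p IMPLIES (t XOR s)))
F2 = (q IMPLIES ((q IMPLIES s) IMPLIES (NOT s XOR NOT r)))
Evaluate both on each of 32 rows (bits = p,q,r,s,t):
  row 0 [00000]: F1=1 F2=1 -> 0
  row 1 [00001]: F1=1 F2=1 -> 0
  row 2 [00010]: F1=1 F2=1 -> 0
  row 3 [00011]: F1=1 F2=1 -> 0
  row 4 [00100]: F1=1 F2=1 -> 0
  row 5 [00101]: F1=1 F2=1 -> 0
  row 6 [00110]: F1=1 F2=1 -> 0
  row 7 [00111]: F1=1 F2=1 -> 0
  row 8 [01000]: F1=1 F2=1 -> 0
  row 9 [01001]: F1=1 F2=1 -> 0
  row 10 [01010]: F1=1 F2=1 -> 0
  row 11 [01011]: F1=1 F2=1 -> 0
  row 12 [01100]: F1=1 F2=1 -> 0
  row 13 [01101]: F1=1 F2=1 -> 0
  row 14 [01110]: F1=1 F2=0 (differ) -> 1
  row 15 [01111]: F1=1 F2=0 (differ) -> 1
  row 16 [10000]: F1=0 F2=1 (differ) -> 1
  row 17 [10001]: F1=1 F2=1 -> 0
  row 18 [10010]: F1=1 F2=1 -> 0
  row 19 [10011]: F1=0 F2=1 (differ) -> 1
  row 20 [10100]: F1=0 F2=1 (differ) -> 1
  row 21 [10101]: F1=1 F2=1 -> 0
  row 22 [10110]: F1=1 F2=1 -> 0
  row 23 [10111]: F1=0 F2=1 (differ) -> 1
  row 24 [11000]: F1=0 F2=1 (differ) -> 1
  row 25 [11001]: F1=1 F2=1 -> 0
  row 26 [11010]: F1=1 F2=1 -> 0
  row 27 [11011]: F1=1 F2=1 -> 0
  row 28 [11100]: F1=0 F2=1 (differ) -> 1
  row 29 [11101]: F1=1 F2=1 -> 0
  row 30 [11110]: F1=1 F2=0 (differ) -> 1
  row 31 [11111]: F1=1 F2=0 (differ) -> 1
Full result column, 8 rows per line (p,q fixed per line; r,s,t runs 000..111 left to right):
  rows 0-7 [p,q=00]: 00000000  (ones: 0)
  rows 8-15 [p,q=01]: 00000011  (ones: 2)
  rows 16-23 [p,q=10]: 10011001  (ones: 4)
  rows 24-31 [p,q=11]: 10001011  (ones: 4)
Disagreements = 0+2+4+4 = 10

10


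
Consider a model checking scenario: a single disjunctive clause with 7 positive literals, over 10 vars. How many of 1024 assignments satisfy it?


Step 1: Total=2^10=1024
Step 2: Unsat when all 7 false: 2^3=8
Step 3: Sat=1024-8=1016

1016


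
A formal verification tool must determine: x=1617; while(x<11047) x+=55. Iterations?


Step 1: x goes from 1617 toward 11047 by 55; the body runs while x<11047, so iterations = ceil((bound-start)/step)
Step 2: Distance=9430
Step 3: ceil(9430/55)=172

172


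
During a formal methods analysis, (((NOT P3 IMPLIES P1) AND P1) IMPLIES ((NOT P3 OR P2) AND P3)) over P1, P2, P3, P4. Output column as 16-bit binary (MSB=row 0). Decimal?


Formula: (((NOT P3 IMPLIES P1) AND P1) IMPLIES ((NOT P3 OR P2) AND P3)) over P1, P2, P3, P4 (16 rows)
Evaluate each row (bits = P1,P2,P3,P4, MSB first):
  row 0 [0000]: (((NOT 0 IMPLIES 0) AND 0) IMPLIES ((NOT 0 OR 0) AND 0)) -> 1
  row 1 [0001]: (((NOT 0 IMPLIES 0) AND 0) IMPLIES ((NOT 0 OR 0) AND 0)) -> 1
  row 2 [0010]: (((NOT 1 IMPLIES 0) AND 0) IMPLIES ((NOT 1 OR 0) AND 1)) -> 1
  row 3 [0011]: (((NOT 1 IMPLIES 0) AND 0) IMPLIES ((NOT 1 OR 0) AND 1)) -> 1
  row 4 [0100]: (((NOT 0 IMPLIES 0) AND 0) IMPLIES ((NOT 0 OR 1) AND 0)) -> 1
  row 5 [0101]: (((NOT 0 IMPLIES 0) AND 0) IMPLIES ((NOT 0 OR 1) AND 0)) -> 1
  row 6 [0110]: (((NOT 1 IMPLIES 0) AND 0) IMPLIES ((NOT 1 OR 1) AND 1)) -> 1
  row 7 [0111]: (((NOT 1 IMPLIES 0) AND 0) IMPLIES ((NOT 1 OR 1) AND 1)) -> 1
  row 8 [1000]: (((NOT 0 IMPLIES 1) AND 1) IMPLIES ((NOT 0 OR 0) AND 0)) -> 0
  row 9 [1001]: (((NOT 0 IMPLIES 1) AND 1) IMPLIES ((NOT 0 OR 0) AND 0)) -> 0
  row 10 [1010]: (((NOT 1 IMPLIES 1) AND 1) IMPLIES ((NOT 1 OR 0) AND 1)) -> 0
  row 11 [1011]: (((NOT 1 IMPLIES 1) AND 1) IMPLIES ((NOT 1 OR 0) AND 1)) -> 0
  row 12 [1100]: (((NOT 0 IMPLIES 1) AND 1) IMPLIES ((NOT 0 OR 1) AND 0)) -> 0
  row 13 [1101]: (((NOT 0 IMPLIES 1) AND 1) IMPLIES ((NOT 0 OR 1) AND 0)) -> 0
  row 14 [1110]: (((NOT 1 IMPLIES 1) AND 1) IMPLIES ((NOT 1 OR 1) AND 1)) -> 1
  row 15 [1111]: (((NOT 1 IMPLIES 1) AND 1) IMPLIES ((NOT 1 OR 1) AND 1)) -> 1
Full result column, 4 rows per line (P1,P2 fixed per line; P3,P4 runs 00..11 left to right):
  rows 0-3 [P1,P2=00]: 1111  = hex F
  rows 4-7 [P1,P2=01]: 1111  = hex F
  rows 8-11 [P1,P2=10]: 0000  = hex 0
  rows 12-15 [P1,P2=11]: 0011  = hex 3
Output column (row 0 .. row 15) = 1111111100000011
Output column grouped in 4s = 1111 1111 0000 0011 = 0xFF03
Convert to decimal digit by digit (value = value*16 + digit):
  F -> 15
  15*16 + 15 (F) = 255
  255*16 + 0 = 4080
  4080*16 + 3 = 65283
Decimal = 65283

65283


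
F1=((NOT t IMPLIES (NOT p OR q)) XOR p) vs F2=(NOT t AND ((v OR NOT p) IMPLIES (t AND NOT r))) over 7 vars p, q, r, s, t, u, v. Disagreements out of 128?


F1 = ((NOT t IMPLIES (NOT p OR q)) XOR p)
F2 = (NOT t AND ((v OR NOT p) IMPLIES (t AND NOT r)))
Evaluate both on each of 128 rows (bits = p,q,r,s,t,u,v):
  row 0 [0000000]: F1=1 F2=0 (differ) -> 1
  row 1 [0000001]: F1=1 F2=0 (differ) -> 1
  row 2 [0000010]: F1=1 F2=0 (differ) -> 1
  row 3 [0000011]: F1=1 F2=0 (differ) -> 1
  row 4 [0000100]: F1=1 F2=0 (differ) -> 1
  (every remaining row is evaluated the same way; all 128 results are listed next)
Full result column, 8 rows per line (p,q,r,s fixed per line; t,u,v runs 000..111 left to right):
  rows 0-7 [p,q,r,s=0000]: 11111111  (ones: 8)
  rows 8-15 [p,q,r,s=0001]: 11111111  (ones: 8)
  rows 16-23 [p,q,r,s=0010]: 11111111  (ones: 8)
  rows 24-31 [p,q,r,s=0011]: 11111111  (ones: 8)
  rows 32-39 [p,q,r,s=0100]: 11111111  (ones: 8)
  rows 40-47 [p,q,r,s=0101]: 11111111  (ones: 8)
  rows 48-55 [p,q,r,s=0110]: 11111111  (ones: 8)
  rows 56-63 [p,q,r,s=0111]: 11111111  (ones: 8)
  rows 64-71 [p,q,r,s=1000]: 01010000  (ones: 2)
  rows 72-79 [p,q,r,s=1001]: 01010000  (ones: 2)
  rows 80-87 [p,q,r,s=1010]: 01010000  (ones: 2)
  rows 88-95 [p,q,r,s=1011]: 01010000  (ones: 2)
  rows 96-103 [p,q,r,s=1100]: 10100000  (ones: 2)
  rows 104-111 [p,q,r,s=1101]: 10100000  (ones: 2)
  rows 112-119 [p,q,r,s=1110]: 10100000  (ones: 2)
  rows 120-127 [p,q,r,s=1111]: 10100000  (ones: 2)
Disagreements = 8+8+8+8+8+8+8+8+2+2+2+2+2+2+2+2 = 80

80


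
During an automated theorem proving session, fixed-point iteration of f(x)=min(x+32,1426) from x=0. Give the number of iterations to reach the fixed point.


Step 1: x=0, cap=1426, increment=32
Step 2: x grows by 32 each step until capped at 1426; fixed point is x=1426
Step 3: iterations = ceil(1426/32) = 45

45


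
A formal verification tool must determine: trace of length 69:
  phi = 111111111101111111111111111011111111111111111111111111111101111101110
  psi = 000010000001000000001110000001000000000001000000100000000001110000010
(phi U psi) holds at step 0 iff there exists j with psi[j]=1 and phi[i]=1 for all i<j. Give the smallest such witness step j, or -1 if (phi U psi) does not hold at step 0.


(phi U psi) at 0: need smallest j with psi[j]=1 and phi[i]=1 for all i in [0,j).
Scan from step 0:
  step 0: phi=1, psi=0 -> continue
  step 1: phi=1, psi=0 -> continue
  step 2: phi=1, psi=0 -> continue
  step 3: phi=1, psi=0 -> continue
  step 4: psi=1 and phi held for [0,4) -> witness found
Witness step = 4

4


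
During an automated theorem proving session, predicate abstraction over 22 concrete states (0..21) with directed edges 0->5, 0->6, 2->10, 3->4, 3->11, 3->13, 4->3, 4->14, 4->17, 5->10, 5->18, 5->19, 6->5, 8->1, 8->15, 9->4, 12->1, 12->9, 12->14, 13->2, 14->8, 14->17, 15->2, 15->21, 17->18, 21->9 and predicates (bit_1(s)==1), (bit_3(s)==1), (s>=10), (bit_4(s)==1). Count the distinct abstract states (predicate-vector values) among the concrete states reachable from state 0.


BFS from 0:
Concrete reachable: {0, 5, 6, 10, 18, 19}
Abstract via predicates (bit_1(s)==1), (bit_3(s)==1), (s>=10), (bit_4(s)==1):
  (0,0,0,0) <- {0, 5}
  (1,0,0,0) <- {6}
  (1,0,1,1) <- {18, 19}
  (1,1,1,0) <- {10}
Distinct abstract states = 4

4


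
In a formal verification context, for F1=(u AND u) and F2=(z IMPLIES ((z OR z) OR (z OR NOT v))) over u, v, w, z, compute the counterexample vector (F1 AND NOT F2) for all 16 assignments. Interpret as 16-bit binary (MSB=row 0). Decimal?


F1 = (u AND u)
F2 = (z IMPLIES ((z OR z) OR (z OR NOT v)))
Counterexample to F1=>F2 is where F1=1 and F2=0.
Evaluate each row (bits = u,v,w,z, MSB first):
  row 0 [0000]: F1=0 F2=1 -> F1&~F2 -> 0
  row 1 [0001]: F1=0 F2=1 -> F1&~F2 -> 0
  row 2 [0010]: F1=0 F2=1 -> F1&~F2 -> 0
  row 3 [0011]: F1=0 F2=1 -> F1&~F2 -> 0
  row 4 [0100]: F1=0 F2=1 -> F1&~F2 -> 0
  row 5 [0101]: F1=0 F2=1 -> F1&~F2 -> 0
  row 6 [0110]: F1=0 F2=1 -> F1&~F2 -> 0
  row 7 [0111]: F1=0 F2=1 -> F1&~F2 -> 0
  row 8 [1000]: F1=1 F2=1 -> F1&~F2 -> 0
  row 9 [1001]: F1=1 F2=1 -> F1&~F2 -> 0
  row 10 [1010]: F1=1 F2=1 -> F1&~F2 -> 0
  row 11 [1011]: F1=1 F2=1 -> F1&~F2 -> 0
  row 12 [1100]: F1=1 F2=1 -> F1&~F2 -> 0
  row 13 [1101]: F1=1 F2=1 -> F1&~F2 -> 0
  row 14 [1110]: F1=1 F2=1 -> F1&~F2 -> 0
  row 15 [1111]: F1=1 F2=1 -> F1&~F2 -> 0
Full result column, 4 rows per line (u,v fixed per line; w,z runs 00..11 left to right):
  rows 0-3 [u,v=00]: 0000  = hex 0
  rows 4-7 [u,v=01]: 0000  = hex 0
  rows 8-11 [u,v=10]: 0000  = hex 0
  rows 12-15 [u,v=11]: 0000  = hex 0
Counterexample vector (row 0 .. row 15) = 0000000000000000
Output column grouped in 4s = 0000 0000 0000 0000 = 0x0000
Convert to decimal digit by digit (value = value*16 + digit):
  0 -> 0
  0*16 + 0 = 0
  0*16 + 0 = 0
  0*16 + 0 = 0
Decimal = 0

0


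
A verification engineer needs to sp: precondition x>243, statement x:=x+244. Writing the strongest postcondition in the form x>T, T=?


Formula: sp(P, x:=E) = exists old_x. (x = E[old_x/x]) AND P[old_x/x] (old_x is the value of x before the assignment; eliminate old_x by solving x = E[old_x/x] for old_x)
Step 1: Precondition P: x>243, i.e. old_x > 243
Step 2: Assignment gives x = old_x + 244, so old_x = x - 244
Step 3: Substitute into P: x - 244 > 243
Step 4: Simplify: x > 243+244 = 487

487


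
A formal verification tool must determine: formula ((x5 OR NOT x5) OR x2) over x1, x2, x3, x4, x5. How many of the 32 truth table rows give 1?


Formula: ((x5 OR NOT x5) OR x2) over 5 vars (32 rows)
Evaluate each row (x1, x2, x3, x4, x5 as bits, MSB first):
  row 0 [00000]: ((0 OR NOT 0) OR 0) -> 1
  row 1 [00001]: ((1 OR NOT 1) OR 0) -> 1
  row 2 [00010]: ((0 OR NOT 0) OR 0) -> 1
  row 3 [00011]: ((1 OR NOT 1) OR 0) -> 1
  row 4 [00100]: ((0 OR NOT 0) OR 0) -> 1
  row 5 [00101]: ((1 OR NOT 1) OR 0) -> 1
  row 6 [00110]: ((0 OR NOT 0) OR 0) -> 1
  row 7 [00111]: ((1 OR NOT 1) OR 0) -> 1
  row 8 [01000]: ((0 OR NOT 0) OR 1) -> 1
  row 9 [01001]: ((1 OR NOT 1) OR 1) -> 1
  row 10 [01010]: ((0 OR NOT 0) OR 1) -> 1
  row 11 [01011]: ((1 OR NOT 1) OR 1) -> 1
  row 12 [01100]: ((0 OR NOT 0) OR 1) -> 1
  row 13 [01101]: ((1 OR NOT 1) OR 1) -> 1
  row 14 [01110]: ((0 OR NOT 0) OR 1) -> 1
  row 15 [01111]: ((1 OR NOT 1) OR 1) -> 1
  row 16 [10000]: ((0 OR NOT 0) OR 0) -> 1
  row 17 [10001]: ((1 OR NOT 1) OR 0) -> 1
  row 18 [10010]: ((0 OR NOT 0) OR 0) -> 1
  row 19 [10011]: ((1 OR NOT 1) OR 0) -> 1
  row 20 [10100]: ((0 OR NOT 0) OR 0) -> 1
  row 21 [10101]: ((1 OR NOT 1) OR 0) -> 1
  row 22 [10110]: ((0 OR NOT 0) OR 0) -> 1
  row 23 [10111]: ((1 OR NOT 1) OR 0) -> 1
  row 24 [11000]: ((0 OR NOT 0) OR 1) -> 1
  row 25 [11001]: ((1 OR NOT 1) OR 1) -> 1
  row 26 [11010]: ((0 OR NOT 0) OR 1) -> 1
  row 27 [11011]: ((1 OR NOT 1) OR 1) -> 1
  row 28 [11100]: ((0 OR NOT 0) OR 1) -> 1
  row 29 [11101]: ((1 OR NOT 1) OR 1) -> 1
  row 30 [11110]: ((0 OR NOT 0) OR 1) -> 1
  row 31 [11111]: ((1 OR NOT 1) OR 1) -> 1
Full result column, 8 rows per line (x1,x2 fixed per line; x3,x4,x5 runs 000..111 left to right):
  rows 0-7 [x1,x2=00]: 11111111  (ones: 8)
  rows 8-15 [x1,x2=01]: 11111111  (ones: 8)
  rows 16-23 [x1,x2=10]: 11111111  (ones: 8)
  rows 24-31 [x1,x2=11]: 11111111  (ones: 8)
Count of 1-rows = 8+8+8+8 = 32

32


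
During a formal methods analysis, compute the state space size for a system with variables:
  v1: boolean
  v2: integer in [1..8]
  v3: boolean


State space = product of domain sizes of all variables.
Domain sizes:
  v1 (boolean): 2
  v2 (integer in [1..8]): 8
  v3 (boolean): 2
Product = 2 * 8 * 2 = 32

32


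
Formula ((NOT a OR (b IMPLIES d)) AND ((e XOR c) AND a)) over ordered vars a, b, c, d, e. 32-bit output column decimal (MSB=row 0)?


Formula: ((NOT a OR (b IMPLIES d)) AND ((e XOR c) AND a)) over a, b, c, d, e (32 rows)
Evaluate each row (bits = a,b,c,d,e, MSB first):
  row 0 [00000]: ((NOT 0 OR (0 IMPLIES 0)) AND ((0 XOR 0) AND 0)) -> 0
  row 1 [00001]: ((NOT 0 OR (0 IMPLIES 0)) AND ((1 XOR 0) AND 0)) -> 0
  row 2 [00010]: ((NOT 0 OR (0 IMPLIES 1)) AND ((0 XOR 0) AND 0)) -> 0
  row 3 [00011]: ((NOT 0 OR (0 IMPLIES 1)) AND ((1 XOR 0) AND 0)) -> 0
  row 4 [00100]: ((NOT 0 OR (0 IMPLIES 0)) AND ((0 XOR 1) AND 0)) -> 0
  row 5 [00101]: ((NOT 0 OR (0 IMPLIES 0)) AND ((1 XOR 1) AND 0)) -> 0
  row 6 [00110]: ((NOT 0 OR (0 IMPLIES 1)) AND ((0 XOR 1) AND 0)) -> 0
  row 7 [00111]: ((NOT 0 OR (0 IMPLIES 1)) AND ((1 XOR 1) AND 0)) -> 0
  row 8 [01000]: ((NOT 0 OR (1 IMPLIES 0)) AND ((0 XOR 0) AND 0)) -> 0
  row 9 [01001]: ((NOT 0 OR (1 IMPLIES 0)) AND ((1 XOR 0) AND 0)) -> 0
  row 10 [01010]: ((NOT 0 OR (1 IMPLIES 1)) AND ((0 XOR 0) AND 0)) -> 0
  row 11 [01011]: ((NOT 0 OR (1 IMPLIES 1)) AND ((1 XOR 0) AND 0)) -> 0
  row 12 [01100]: ((NOT 0 OR (1 IMPLIES 0)) AND ((0 XOR 1) AND 0)) -> 0
  row 13 [01101]: ((NOT 0 OR (1 IMPLIES 0)) AND ((1 XOR 1) AND 0)) -> 0
  row 14 [01110]: ((NOT 0 OR (1 IMPLIES 1)) AND ((0 XOR 1) AND 0)) -> 0
  row 15 [01111]: ((NOT 0 OR (1 IMPLIES 1)) AND ((1 XOR 1) AND 0)) -> 0
  row 16 [10000]: ((NOT 1 OR (0 IMPLIES 0)) AND ((0 XOR 0) AND 1)) -> 0
  row 17 [10001]: ((NOT 1 OR (0 IMPLIES 0)) AND ((1 XOR 0) AND 1)) -> 1
  row 18 [10010]: ((NOT 1 OR (0 IMPLIES 1)) AND ((0 XOR 0) AND 1)) -> 0
  row 19 [10011]: ((NOT 1 OR (0 IMPLIES 1)) AND ((1 XOR 0) AND 1)) -> 1
  row 20 [10100]: ((NOT 1 OR (0 IMPLIES 0)) AND ((0 XOR 1) AND 1)) -> 1
  row 21 [10101]: ((NOT 1 OR (0 IMPLIES 0)) AND ((1 XOR 1) AND 1)) -> 0
  row 22 [10110]: ((NOT 1 OR (0 IMPLIES 1)) AND ((0 XOR 1) AND 1)) -> 1
  row 23 [10111]: ((NOT 1 OR (0 IMPLIES 1)) AND ((1 XOR 1) AND 1)) -> 0
  row 24 [11000]: ((NOT 1 OR (1 IMPLIES 0)) AND ((0 XOR 0) AND 1)) -> 0
  row 25 [11001]: ((NOT 1 OR (1 IMPLIES 0)) AND ((1 XOR 0) AND 1)) -> 0
  row 26 [11010]: ((NOT 1 OR (1 IMPLIES 1)) AND ((0 XOR 0) AND 1)) -> 0
  row 27 [11011]: ((NOT 1 OR (1 IMPLIES 1)) AND ((1 XOR 0) AND 1)) -> 1
  row 28 [11100]: ((NOT 1 OR (1 IMPLIES 0)) AND ((0 XOR 1) AND 1)) -> 0
  row 29 [11101]: ((NOT 1 OR (1 IMPLIES 0)) AND ((1 XOR 1) AND 1)) -> 0
  row 30 [11110]: ((NOT 1 OR (1 IMPLIES 1)) AND ((0 XOR 1) AND 1)) -> 1
  row 31 [11111]: ((NOT 1 OR (1 IMPLIES 1)) AND ((1 XOR 1) AND 1)) -> 0
Full result column, 4 rows per line (a,b,c fixed per line; d,e runs 00..11 left to right):
  rows 0-3 [a,b,c=000]: 0000  = hex 0
  rows 4-7 [a,b,c=001]: 0000  = hex 0
  rows 8-11 [a,b,c=010]: 0000  = hex 0
  rows 12-15 [a,b,c=011]: 0000  = hex 0
  rows 16-19 [a,b,c=100]: 0101  = hex 5
  rows 20-23 [a,b,c=101]: 1010  = hex A
  rows 24-27 [a,b,c=110]: 0001  = hex 1
  rows 28-31 [a,b,c=111]: 0010  = hex 2
Output column (row 0 .. row 31) = 00000000000000000101101000010010
Output column grouped in 4s = 0000 0000 0000 0000 0101 1010 0001 0010 = 0x00005A12
Convert to decimal digit by digit (value = value*16 + digit):
  0 -> 0
  0*16 + 0 = 0
  0*16 + 0 = 0
  0*16 + 0 = 0
  0*16 + 5 = 5
  5*16 + 10 (A) = 90
  90*16 + 1 = 1441
  1441*16 + 2 = 23058
Decimal = 23058

23058


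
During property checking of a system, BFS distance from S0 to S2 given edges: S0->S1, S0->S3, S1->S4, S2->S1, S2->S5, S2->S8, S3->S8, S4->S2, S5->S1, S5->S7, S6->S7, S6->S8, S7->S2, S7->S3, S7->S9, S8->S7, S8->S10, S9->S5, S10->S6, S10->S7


BFS layer-by-layer from S0:
  dist 0: {S0}
  dist 1: {S1, S3}
  dist 2: {S4, S8}
  dist 3: {S2, S7, S10}
  -> S2 reached at distance 3
Shortest path length = 3

3


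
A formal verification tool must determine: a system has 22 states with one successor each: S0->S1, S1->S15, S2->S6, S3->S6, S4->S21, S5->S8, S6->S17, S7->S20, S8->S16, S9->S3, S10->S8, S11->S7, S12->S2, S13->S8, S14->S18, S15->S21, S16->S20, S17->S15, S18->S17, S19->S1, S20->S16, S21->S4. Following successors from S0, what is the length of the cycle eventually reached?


Trace from S0 until a state repeats:
  S0 -> S1 -> S15 -> S21 -> S4 -> S21
S21 first seen at step 3, revisited at step 5.
Cycle length = 5 - 3 = 2

2


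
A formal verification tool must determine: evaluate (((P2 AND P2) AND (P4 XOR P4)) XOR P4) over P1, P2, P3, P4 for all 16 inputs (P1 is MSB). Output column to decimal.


Formula: (((P2 AND P2) AND (P4 XOR P4)) XOR P4) over P1, P2, P3, P4 (16 rows)
Evaluate each row (bits = P1,P2,P3,P4, MSB first):
  row 0 [0000]: (((0 AND 0) AND (0 XOR 0)) XOR 0) -> 0
  row 1 [0001]: (((0 AND 0) AND (1 XOR 1)) XOR 1) -> 1
  row 2 [0010]: (((0 AND 0) AND (0 XOR 0)) XOR 0) -> 0
  row 3 [0011]: (((0 AND 0) AND (1 XOR 1)) XOR 1) -> 1
  row 4 [0100]: (((1 AND 1) AND (0 XOR 0)) XOR 0) -> 0
  row 5 [0101]: (((1 AND 1) AND (1 XOR 1)) XOR 1) -> 1
  row 6 [0110]: (((1 AND 1) AND (0 XOR 0)) XOR 0) -> 0
  row 7 [0111]: (((1 AND 1) AND (1 XOR 1)) XOR 1) -> 1
  row 8 [1000]: (((0 AND 0) AND (0 XOR 0)) XOR 0) -> 0
  row 9 [1001]: (((0 AND 0) AND (1 XOR 1)) XOR 1) -> 1
  row 10 [1010]: (((0 AND 0) AND (0 XOR 0)) XOR 0) -> 0
  row 11 [1011]: (((0 AND 0) AND (1 XOR 1)) XOR 1) -> 1
  row 12 [1100]: (((1 AND 1) AND (0 XOR 0)) XOR 0) -> 0
  row 13 [1101]: (((1 AND 1) AND (1 XOR 1)) XOR 1) -> 1
  row 14 [1110]: (((1 AND 1) AND (0 XOR 0)) XOR 0) -> 0
  row 15 [1111]: (((1 AND 1) AND (1 XOR 1)) XOR 1) -> 1
Full result column, 4 rows per line (P1,P2 fixed per line; P3,P4 runs 00..11 left to right):
  rows 0-3 [P1,P2=00]: 0101  = hex 5
  rows 4-7 [P1,P2=01]: 0101  = hex 5
  rows 8-11 [P1,P2=10]: 0101  = hex 5
  rows 12-15 [P1,P2=11]: 0101  = hex 5
Output column (row 0 .. row 15) = 0101010101010101
Output column grouped in 4s = 0101 0101 0101 0101 = 0x5555
Convert to decimal digit by digit (value = value*16 + digit):
  5 -> 5
  5*16 + 5 = 85
  85*16 + 5 = 1365
  1365*16 + 5 = 21845
Decimal = 21845

21845


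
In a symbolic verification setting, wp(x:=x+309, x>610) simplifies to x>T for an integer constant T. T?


Formula: wp(x:=E, P) = P[E/x] (substitute E for x in postcondition)
Step 1: Postcondition: x>610
Step 2: Substitute x+309 for x: x+309>610
Step 3: Solve for x: x > 610-309 = 301

301


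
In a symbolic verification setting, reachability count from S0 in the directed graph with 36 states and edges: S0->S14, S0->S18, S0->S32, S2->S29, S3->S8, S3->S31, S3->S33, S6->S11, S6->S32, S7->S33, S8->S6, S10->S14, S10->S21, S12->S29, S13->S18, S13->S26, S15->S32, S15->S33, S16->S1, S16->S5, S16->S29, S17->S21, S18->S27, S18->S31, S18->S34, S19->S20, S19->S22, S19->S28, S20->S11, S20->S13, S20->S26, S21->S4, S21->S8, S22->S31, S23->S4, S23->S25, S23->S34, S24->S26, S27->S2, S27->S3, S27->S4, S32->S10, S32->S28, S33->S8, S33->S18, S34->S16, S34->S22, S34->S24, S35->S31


BFS from S0:
  layer 0: {S0}
  layer 1: {S14, S18, S32}
  layer 2: {S10, S27, S28, S31, S34}
  layer 3: {S2, S3, S4, S16, S21, S22, S24}
  layer 4: {S1, S5, S8, S26, S29, S33}
  layer 5: {S6}
  layer 6: {S11}
Reachable set: {S0, S1, S2, S3, S4, S5, S6, S8, S10, S11, S14, S16, S18, S21, S22, S24, S26, S27, S28, S29, S31, S32, S33, S34}
Count = 24

24


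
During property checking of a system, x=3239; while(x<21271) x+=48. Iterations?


Step 1: x goes from 3239 toward 21271 by 48; the body runs while x<21271, so iterations = ceil((bound-start)/step)
Step 2: Distance=18032
Step 3: ceil(18032/48)=376

376


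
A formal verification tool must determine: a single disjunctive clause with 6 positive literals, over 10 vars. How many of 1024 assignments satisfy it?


Step 1: Total=2^10=1024
Step 2: Unsat when all 6 false: 2^4=16
Step 3: Sat=1024-16=1008

1008


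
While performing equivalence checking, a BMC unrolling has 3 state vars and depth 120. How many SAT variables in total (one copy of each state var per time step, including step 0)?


BMC unrolls to depth k, creating one copy of each state var for steps 0..k.
Step count = 120 + 1 = 121 (steps 0 through 120)
Vars per step = 3
Total = 3 * 121 = 363

363


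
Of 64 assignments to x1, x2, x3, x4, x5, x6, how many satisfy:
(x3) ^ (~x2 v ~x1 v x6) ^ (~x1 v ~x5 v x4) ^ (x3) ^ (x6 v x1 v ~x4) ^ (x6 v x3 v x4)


CNF with 6 clauses over 6 vars (64 assignments).
An assignment satisfies CNF iff every clause has >=1 true literal.
Check each row (bits = x1,x2,x3,x4,x5,x6; clause T/F shown):
  row 0 [000000]: clauses=FTTFTF -> 0
  row 1 [000001]: clauses=FTTFTT -> 0
  row 2 [000010]: clauses=FTTFTF -> 0
  row 3 [000011]: clauses=FTTFTT -> 0
  row 4 [000100]: clauses=FTTFFT -> 0
  (every remaining row is evaluated the same way; all 64 results are listed next)
Full result column, 8 rows per line (x1,x2,x3 fixed per line; x4,x5,x6 runs 000..111 left to right):
  rows 0-7 [x1,x2,x3=000]: 00000000  (ones: 0)
  rows 8-15 [x1,x2,x3=001]: 11110101  (ones: 6)
  rows 16-23 [x1,x2,x3=010]: 00000000  (ones: 0)
  rows 24-31 [x1,x2,x3=011]: 11110101  (ones: 6)
  rows 32-39 [x1,x2,x3=100]: 00000000  (ones: 0)
  rows 40-47 [x1,x2,x3=101]: 11001111  (ones: 6)
  rows 48-55 [x1,x2,x3=110]: 00000000  (ones: 0)
  rows 56-63 [x1,x2,x3=111]: 01000101  (ones: 3)
Satisfying assignments = 0+6+0+6+0+6+0+3 = 21

21


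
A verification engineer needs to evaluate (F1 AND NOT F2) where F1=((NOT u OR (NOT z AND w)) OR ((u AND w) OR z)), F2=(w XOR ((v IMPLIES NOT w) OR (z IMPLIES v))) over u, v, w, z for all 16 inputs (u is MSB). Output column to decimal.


F1 = ((NOT u OR (NOT z AND w)) OR ((u AND w) OR z))
F2 = (w XOR ((v IMPLIES NOT w) OR (z IMPLIES v)))
Counterexample to F1=>F2 is where F1=1 and F2=0.
Evaluate each row (bits = u,v,w,z, MSB first):
  row 0 [0000]: F1=1 F2=1 -> F1&~F2 -> 0
  row 1 [0001]: F1=1 F2=1 -> F1&~F2 -> 0
  row 2 [0010]: F1=1 F2=0 -> F1&~F2 -> 1
  row 3 [0011]: F1=1 F2=0 -> F1&~F2 -> 1
  row 4 [0100]: F1=1 F2=1 -> F1&~F2 -> 0
  row 5 [0101]: F1=1 F2=1 -> F1&~F2 -> 0
  row 6 [0110]: F1=1 F2=0 -> F1&~F2 -> 1
  row 7 [0111]: F1=1 F2=0 -> F1&~F2 -> 1
  row 8 [1000]: F1=0 F2=1 -> F1&~F2 -> 0
  row 9 [1001]: F1=1 F2=1 -> F1&~F2 -> 0
  row 10 [1010]: F1=1 F2=0 -> F1&~F2 -> 1
  row 11 [1011]: F1=1 F2=0 -> F1&~F2 -> 1
  row 12 [1100]: F1=0 F2=1 -> F1&~F2 -> 0
  row 13 [1101]: F1=1 F2=1 -> F1&~F2 -> 0
  row 14 [1110]: F1=1 F2=0 -> F1&~F2 -> 1
  row 15 [1111]: F1=1 F2=0 -> F1&~F2 -> 1
Full result column, 4 rows per line (u,v fixed per line; w,z runs 00..11 left to right):
  rows 0-3 [u,v=00]: 0011  = hex 3
  rows 4-7 [u,v=01]: 0011  = hex 3
  rows 8-11 [u,v=10]: 0011  = hex 3
  rows 12-15 [u,v=11]: 0011  = hex 3
Counterexample vector (row 0 .. row 15) = 0011001100110011
Output column grouped in 4s = 0011 0011 0011 0011 = 0x3333
Convert to decimal digit by digit (value = value*16 + digit):
  3 -> 3
  3*16 + 3 = 51
  51*16 + 3 = 819
  819*16 + 3 = 13107
Decimal = 13107

13107


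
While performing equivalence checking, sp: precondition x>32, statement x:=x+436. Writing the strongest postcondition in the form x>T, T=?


Formula: sp(P, x:=E) = exists old_x. (x = E[old_x/x]) AND P[old_x/x] (old_x is the value of x before the assignment; eliminate old_x by solving x = E[old_x/x] for old_x)
Step 1: Precondition P: x>32, i.e. old_x > 32
Step 2: Assignment gives x = old_x + 436, so old_x = x - 436
Step 3: Substitute into P: x - 436 > 32
Step 4: Simplify: x > 32+436 = 468

468


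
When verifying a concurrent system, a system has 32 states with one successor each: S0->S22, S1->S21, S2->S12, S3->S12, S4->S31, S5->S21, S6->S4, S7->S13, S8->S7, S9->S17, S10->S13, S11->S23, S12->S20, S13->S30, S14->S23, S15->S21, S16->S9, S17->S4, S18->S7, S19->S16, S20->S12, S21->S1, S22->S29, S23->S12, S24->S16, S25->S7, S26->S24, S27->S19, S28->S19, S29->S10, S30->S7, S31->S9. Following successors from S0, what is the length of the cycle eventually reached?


Trace from S0 until a state repeats:
  S0 -> S22 -> S29 -> S10 -> S13 -> S30 -> S7 -> S13
S13 first seen at step 4, revisited at step 7.
Cycle length = 7 - 4 = 3

3


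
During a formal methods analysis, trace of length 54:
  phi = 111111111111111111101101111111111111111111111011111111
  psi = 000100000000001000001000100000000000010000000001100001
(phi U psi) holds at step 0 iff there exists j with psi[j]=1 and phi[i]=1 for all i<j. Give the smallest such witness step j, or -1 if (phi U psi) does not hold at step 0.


(phi U psi) at 0: need smallest j with psi[j]=1 and phi[i]=1 for all i in [0,j).
Scan from step 0:
  step 0: phi=1, psi=0 -> continue
  step 1: phi=1, psi=0 -> continue
  step 2: phi=1, psi=0 -> continue
  step 3: psi=1 and phi held for [0,3) -> witness found
Witness step = 3

3


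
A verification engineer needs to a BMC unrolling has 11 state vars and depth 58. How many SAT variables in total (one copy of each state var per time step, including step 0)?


BMC unrolls to depth k, creating one copy of each state var for steps 0..k.
Step count = 58 + 1 = 59 (steps 0 through 58)
Vars per step = 11
Total = 11 * 59 = 649

649


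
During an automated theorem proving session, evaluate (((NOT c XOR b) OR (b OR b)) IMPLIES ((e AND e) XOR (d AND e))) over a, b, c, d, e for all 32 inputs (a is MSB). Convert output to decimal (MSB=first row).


Formula: (((NOT c XOR b) OR (b OR b)) IMPLIES ((e AND e) XOR (d AND e))) over a, b, c, d, e (32 rows)
Evaluate each row (bits = a,b,c,d,e, MSB first):
  row 0 [00000]: (((NOT 0 XOR 0) OR (0 OR 0)) IMPLIES ((0 AND 0) XOR (0 AND 0))) -> 0
  row 1 [00001]: (((NOT 0 XOR 0) OR (0 OR 0)) IMPLIES ((1 AND 1) XOR (0 AND 1))) -> 1
  row 2 [00010]: (((NOT 0 XOR 0) OR (0 OR 0)) IMPLIES ((0 AND 0) XOR (1 AND 0))) -> 0
  row 3 [00011]: (((NOT 0 XOR 0) OR (0 OR 0)) IMPLIES ((1 AND 1) XOR (1 AND 1))) -> 0
  row 4 [00100]: (((NOT 1 XOR 0) OR (0 OR 0)) IMPLIES ((0 AND 0) XOR (0 AND 0))) -> 1
  row 5 [00101]: (((NOT 1 XOR 0) OR (0 OR 0)) IMPLIES ((1 AND 1) XOR (0 AND 1))) -> 1
  row 6 [00110]: (((NOT 1 XOR 0) OR (0 OR 0)) IMPLIES ((0 AND 0) XOR (1 AND 0))) -> 1
  row 7 [00111]: (((NOT 1 XOR 0) OR (0 OR 0)) IMPLIES ((1 AND 1) XOR (1 AND 1))) -> 1
  row 8 [01000]: (((NOT 0 XOR 1) OR (1 OR 1)) IMPLIES ((0 AND 0) XOR (0 AND 0))) -> 0
  row 9 [01001]: (((NOT 0 XOR 1) OR (1 OR 1)) IMPLIES ((1 AND 1) XOR (0 AND 1))) -> 1
  row 10 [01010]: (((NOT 0 XOR 1) OR (1 OR 1)) IMPLIES ((0 AND 0) XOR (1 AND 0))) -> 0
  row 11 [01011]: (((NOT 0 XOR 1) OR (1 OR 1)) IMPLIES ((1 AND 1) XOR (1 AND 1))) -> 0
  row 12 [01100]: (((NOT 1 XOR 1) OR (1 OR 1)) IMPLIES ((0 AND 0) XOR (0 AND 0))) -> 0
  row 13 [01101]: (((NOT 1 XOR 1) OR (1 OR 1)) IMPLIES ((1 AND 1) XOR (0 AND 1))) -> 1
  row 14 [01110]: (((NOT 1 XOR 1) OR (1 OR 1)) IMPLIES ((0 AND 0) XOR (1 AND 0))) -> 0
  row 15 [01111]: (((NOT 1 XOR 1) OR (1 OR 1)) IMPLIES ((1 AND 1) XOR (1 AND 1))) -> 0
  row 16 [10000]: (((NOT 0 XOR 0) OR (0 OR 0)) IMPLIES ((0 AND 0) XOR (0 AND 0))) -> 0
  row 17 [10001]: (((NOT 0 XOR 0) OR (0 OR 0)) IMPLIES ((1 AND 1) XOR (0 AND 1))) -> 1
  row 18 [10010]: (((NOT 0 XOR 0) OR (0 OR 0)) IMPLIES ((0 AND 0) XOR (1 AND 0))) -> 0
  row 19 [10011]: (((NOT 0 XOR 0) OR (0 OR 0)) IMPLIES ((1 AND 1) XOR (1 AND 1))) -> 0
  row 20 [10100]: (((NOT 1 XOR 0) OR (0 OR 0)) IMPLIES ((0 AND 0) XOR (0 AND 0))) -> 1
  row 21 [10101]: (((NOT 1 XOR 0) OR (0 OR 0)) IMPLIES ((1 AND 1) XOR (0 AND 1))) -> 1
  row 22 [10110]: (((NOT 1 XOR 0) OR (0 OR 0)) IMPLIES ((0 AND 0) XOR (1 AND 0))) -> 1
  row 23 [10111]: (((NOT 1 XOR 0) OR (0 OR 0)) IMPLIES ((1 AND 1) XOR (1 AND 1))) -> 1
  row 24 [11000]: (((NOT 0 XOR 1) OR (1 OR 1)) IMPLIES ((0 AND 0) XOR (0 AND 0))) -> 0
  row 25 [11001]: (((NOT 0 XOR 1) OR (1 OR 1)) IMPLIES ((1 AND 1) XOR (0 AND 1))) -> 1
  row 26 [11010]: (((NOT 0 XOR 1) OR (1 OR 1)) IMPLIES ((0 AND 0) XOR (1 AND 0))) -> 0
  row 27 [11011]: (((NOT 0 XOR 1) OR (1 OR 1)) IMPLIES ((1 AND 1) XOR (1 AND 1))) -> 0
  row 28 [11100]: (((NOT 1 XOR 1) OR (1 OR 1)) IMPLIES ((0 AND 0) XOR (0 AND 0))) -> 0
  row 29 [11101]: (((NOT 1 XOR 1) OR (1 OR 1)) IMPLIES ((1 AND 1) XOR (0 AND 1))) -> 1
  row 30 [11110]: (((NOT 1 XOR 1) OR (1 OR 1)) IMPLIES ((0 AND 0) XOR (1 AND 0))) -> 0
  row 31 [11111]: (((NOT 1 XOR 1) OR (1 OR 1)) IMPLIES ((1 AND 1) XOR (1 AND 1))) -> 0
Full result column, 4 rows per line (a,b,c fixed per line; d,e runs 00..11 left to right):
  rows 0-3 [a,b,c=000]: 0100  = hex 4
  rows 4-7 [a,b,c=001]: 1111  = hex F
  rows 8-11 [a,b,c=010]: 0100  = hex 4
  rows 12-15 [a,b,c=011]: 0100  = hex 4
  rows 16-19 [a,b,c=100]: 0100  = hex 4
  rows 20-23 [a,b,c=101]: 1111  = hex F
  rows 24-27 [a,b,c=110]: 0100  = hex 4
  rows 28-31 [a,b,c=111]: 0100  = hex 4
Output column (row 0 .. row 31) = 01001111010001000100111101000100
Output column grouped in 4s = 0100 1111 0100 0100 0100 1111 0100 0100 = 0x4F444F44
Convert to decimal digit by digit (value = value*16 + digit):
  4 -> 4
  4*16 + 15 (F) = 79
  79*16 + 4 = 1268
  1268*16 + 4 = 20292
  20292*16 + 4 = 324676
  324676*16 + 15 (F) = 5194831
  5194831*16 + 4 = 83117300
  83117300*16 + 4 = 1329876804
Decimal = 1329876804

1329876804


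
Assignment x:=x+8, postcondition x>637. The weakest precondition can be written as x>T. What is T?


Formula: wp(x:=E, P) = P[E/x] (substitute E for x in postcondition)
Step 1: Postcondition: x>637
Step 2: Substitute x+8 for x: x+8>637
Step 3: Solve for x: x > 637-8 = 629

629


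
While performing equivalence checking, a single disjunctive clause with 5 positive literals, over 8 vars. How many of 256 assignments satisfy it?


Step 1: Total=2^8=256
Step 2: Unsat when all 5 false: 2^3=8
Step 3: Sat=256-8=248

248
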